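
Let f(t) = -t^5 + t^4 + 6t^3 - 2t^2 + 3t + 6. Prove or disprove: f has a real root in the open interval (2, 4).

f(2) = 36 and f(4) = -398, which have opposite signs.
Since f is a polynomial it is continuous on [2, 4].
By the Intermediate Value Theorem, f takes the value 0 somewhere in the open interval.

Such a root exists.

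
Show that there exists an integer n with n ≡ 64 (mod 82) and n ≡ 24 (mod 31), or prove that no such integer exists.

gcd(82, 31) = 1, so the Chinese Remainder Theorem guarantees exactly one residue class mod 2542 satisfying both.
Any solution of the first congruence is n = 64 + 82t; substituting into the second, 82t ≡ 24 − 64 ≡ 22 (mod 31).
82 ≡ 20 (mod 31), so this reads 20t ≡ 22 (mod 31). Since 20·14 = 280 = 9·31 + 1, the inverse of 20 mod 31 is 14.
Multiplying by 14: t ≡ 14·22 = 308 ≡ 29 (mod 31).
Taking t = 29 gives n = 64 + 82·29 = 2442.
Indeed 2442 ≡ 64 (mod 82) and 2442 ≡ 24 (mod 31).

n = 2442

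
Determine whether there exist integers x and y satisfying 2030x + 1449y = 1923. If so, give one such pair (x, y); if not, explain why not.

No such integers exist.

gcd(2030, 1449) = 7, so every integer of the form 2030x + 1449y is a multiple of 7.
However 1923 leaves remainder 5 on division by 7.
Therefore 2030x + 1449y = 1923 has no solution in integers.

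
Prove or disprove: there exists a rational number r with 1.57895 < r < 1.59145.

r = 19/12

Scale by 12: the interval becomes (18.94740, 19.09740), which contains the integer 19.
Dividing back, 1.57895 < 19/12 < 1.59145, and 19/12 is rational.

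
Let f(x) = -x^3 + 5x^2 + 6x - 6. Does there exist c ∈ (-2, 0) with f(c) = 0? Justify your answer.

f(-2) = 10 and f(0) = -6, which have opposite signs.
Since f is a polynomial it is continuous on [-2, 0].
By the Intermediate Value Theorem f must vanish at some point of (-2, 0).

Yes, f has a root in the interval.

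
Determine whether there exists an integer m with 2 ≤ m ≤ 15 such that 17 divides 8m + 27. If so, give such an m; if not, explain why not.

m = 3

At m = 2 the value 43 is not a multiple of 17. m = 3 works, since 8·3 + 27 = 51 = 3·17.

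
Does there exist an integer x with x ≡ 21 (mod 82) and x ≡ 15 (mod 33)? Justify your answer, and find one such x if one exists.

x = 1005

The moduli 82 and 33 are coprime, so by the Chinese Remainder Theorem a unique solution modulo 2706 exists.
Any solution of the first congruence is x = 21 + 82t; substituting into the second, 82t ≡ 15 − 21 ≡ 27 (mod 33).
82 ≡ 16 (mod 33), so this reads 16t ≡ 27 (mod 33). Invert 16 mod 33 by the Euclidean algorithm: 33 = 2·16 + 1, 16 = 16·1 + 0; back-substituting, 1 = 33 − 2·16. Hence 16·(-2) ≡ 1, so 16⁻¹ ≡ -2 ≡ 31 (mod 33).
Multiplying by 31: t ≡ 31·27 = 837 ≡ 12 (mod 33).
Taking t = 12 gives x = 21 + 82·12 = 1005.
Verify: 1005 = 12·82 + 21 and 1005 = 30·33 + 15. ✓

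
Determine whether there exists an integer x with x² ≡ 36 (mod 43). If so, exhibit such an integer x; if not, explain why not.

x = 37

Take x = 37. Then 37² = 1369 = 31·43 + 36, so 37² ≡ 36 (mod 43).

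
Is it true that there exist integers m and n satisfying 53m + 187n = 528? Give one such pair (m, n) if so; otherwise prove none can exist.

Since gcd(53, 187) = 1, every integer is an integer combination of 53 and 187.
Run the Euclidean algorithm on 187 and 53: 187 = 3·53 + 28, 53 = 1·28 + 25, 28 = 1·25 + 3, 25 = 8·3 + 1, 3 = 3·1 + 0.
Back-substituting, 1 = 25 − 8·3 = 25 − 8·(28 − 1·25) = −8·28 + 9·25 = −8·28 + 9·(53 − 1·28) = 9·53 − 17·28 = 9·53 − 17·(187 − 3·53) = −17·187 + 60·53; that is, 53·60 + 187·(-17) = 1.
Multiplying through by 528: m = 60·528 = 31680, n = (-17)·528 = -8976 is a solution.
Subtracting 169·187 from m and adding 169·53 to n gives the tidier solution (77, -19).
Indeed 53·77 + 187·(-19) = 4081 − 3553 = 528.

m = 77, n = -19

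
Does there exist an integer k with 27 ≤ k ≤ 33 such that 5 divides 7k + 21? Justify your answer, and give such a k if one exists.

k = 27

Try k = 27: 7·27 + 21 = 210 = 42·5, which is divisible by 5.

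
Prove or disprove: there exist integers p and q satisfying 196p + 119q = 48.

Any value of 196p + 119q is a multiple of gcd(196, 119) = 7.
But 48 = 7·6 + 6, so 7 ∤ 48.
So the equation is unsolvable over ℤ.

No such integers exist.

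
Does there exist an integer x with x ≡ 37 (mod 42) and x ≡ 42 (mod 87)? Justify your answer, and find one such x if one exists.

There is no such integer.

Both moduli are multiples of 3 = gcd(42, 87), so any solution would satisfy x ≡ 37 and x ≡ 42 modulo 3 simultaneously.
These are incompatible: 37 − 42 = -5 is not divisible by 3.
Hence the system has no solution.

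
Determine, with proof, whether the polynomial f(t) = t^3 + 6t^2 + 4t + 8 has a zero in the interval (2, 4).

f(2) = 48 and f(4) = 184, both positive, so a sign-change argument is unavailable; we show f keeps this sign on the whole interval.
Substitute t = 2 + u, where 0 < u < 2 on the interval. Expanding, f(2 + u) = u^3 + 12u^2 + 40u + 48.
The nonzero coefficients here are all positive, so for u > 0 every term is positive (or zero), and the constant term 48 is strictly positive.
So f is strictly positive on (2, 4); no root exists in the interval.

No such root exists.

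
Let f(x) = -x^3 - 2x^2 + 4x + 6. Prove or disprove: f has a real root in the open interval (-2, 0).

f(-2) = -2 and f(0) = 6, which have opposite signs.
As a polynomial, f is continuous on every closed interval.
By the Intermediate Value Theorem f must vanish at some point of (-2, 0).

Yes, f has a root in the interval.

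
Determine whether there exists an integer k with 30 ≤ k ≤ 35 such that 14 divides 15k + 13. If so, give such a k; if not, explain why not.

No, no such integer k in that range exists.

The values of 15k + 13 for k = 30, 31, …, 35 are 463, 478, 493, 508, 523, 538; reduced mod 14 these are 1, 2, 3, 4, 5, 6.
The residue 0 does not occur, so no k in [30, 35] makes 15k + 13 a multiple of 14.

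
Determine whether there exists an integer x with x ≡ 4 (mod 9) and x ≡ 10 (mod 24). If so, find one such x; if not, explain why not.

Here gcd(9, 24) = 3, and both 4 and 10 leave remainder 1 mod 3, so the system is consistent.
List candidates x ≡ 4 (mod 9): 4, 13, 22, 31, 40, 49, 58. Modulo 24 these are 4, 13, 22, 7, 16, 1, 10; 58 gives 10 as required.
Indeed 58 ≡ 4 (mod 9) and 58 ≡ 10 (mod 24).

x = 58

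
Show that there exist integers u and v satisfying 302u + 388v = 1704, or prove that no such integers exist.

Since gcd(302, 388) = 2 and 1704 = 2·852, Bézout's identity guarantees a solution.
Dividing through by 2 reduces the equation to 151u + 194v = 852.
Run the Euclidean algorithm on 194 and 151: 194 = 1·151 + 43, 151 = 3·43 + 22, 43 = 1·22 + 21, 22 = 1·21 + 1, 21 = 21·1 + 0.
Back-substituting, 1 = 22 − 1·21 = 22 − (43 − 1·22) = −43 + 2·22 = −43 + 2·(151 − 3·43) = 2·151 − 7·43 = 2·151 − 7·(194 − 1·151) = −7·194 + 9·151; that is, 151·9 + 194·(-7) = 1.
Scaling by 852 gives the particular solution (u, v) = (7668, -5964).
Shifting by a multiple of (194, −151) keeps it a solution: u = 7668 − 39·194 = 102, v = -5964 + 39·151 = -75.
Indeed 302·102 + 388·(-75) = 30804 − 29100 = 1704.

u = 102, v = -75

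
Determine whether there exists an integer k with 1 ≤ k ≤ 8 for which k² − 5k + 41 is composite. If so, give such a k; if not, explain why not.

At k = 2: 2² − 5·2 + 41 = 35 = 5·7, which is composite.

k = 2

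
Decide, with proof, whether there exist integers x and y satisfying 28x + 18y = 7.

There are no such integers.

Any value of 28x + 18y is a multiple of gcd(28, 18) = 2.
However 7 leaves remainder 1 on division by 2.
So the equation is unsolvable over ℤ.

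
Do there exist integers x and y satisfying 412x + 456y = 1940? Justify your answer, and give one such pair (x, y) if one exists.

x = 101, y = -87

gcd(412, 456) = 4, and 4 divides 1940, so integer solutions exist.
Dividing through by 4 reduces the equation to 103x + 114y = 485.
Run the Euclidean algorithm on 114 and 103: 114 = 1·103 + 11, 103 = 9·11 + 4, 11 = 2·4 + 3, 4 = 1·3 + 1, 3 = 3·1 + 0.
Back-substituting, 1 = 4 − 1·3 = 4 − (11 − 2·4) = −11 + 3·4 = −11 + 3·(103 − 9·11) = 3·103 − 28·11 = 3·103 − 28·(114 − 1·103) = −28·114 + 31·103; that is, 103·31 + 114·(-28) = 1.
Times 485: 103·15035 + 114·(-13580) = 485, so (15035, -13580) solves it.
Subtracting 131·114 from x and adding 131·103 to y gives the tidier solution (101, -87).
Check: 412·101 + 456·(-87) = 41612 − 39672 = 1940. ✓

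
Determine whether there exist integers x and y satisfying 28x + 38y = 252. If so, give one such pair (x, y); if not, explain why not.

Since gcd(28, 38) = 2 and 252 = 2·126, Bézout's identity guarantees a solution.
Dividing through by 2 reduces the equation to 14x + 19y = 126.
Dividing repeatedly: 19 = 1·14 + 5, 14 = 2·5 + 4, 5 = 1·4 + 1, 4 = 4·1 + 0.
Working back up the chain: 1 = 5 − 1·4 = 5 − (14 − 2·5) = −14 + 3·5 = −14 + 3·(19 − 1·14) = 3·19 − 4·14. So 14·(-4) + 19·3 = 1.
Multiplying through by 126: x = (-4)·126 = -504, y = 3·126 = 378 is a solution.
Adding 27·19 to x and subtracting 27·14 from y gives the tidier solution (9, 0).
Check: 28·9 + 38·0 = 252 + 0 = 252. ✓

x = 9, y = 0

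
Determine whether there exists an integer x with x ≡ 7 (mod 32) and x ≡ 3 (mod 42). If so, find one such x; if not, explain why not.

x = 423

The moduli are not coprime: gcd(32, 42) = 2. Compatibility requires 2 ∣ (3 − 7) = -4, which holds, so solutions exist.
Put x = 7 + 32t, so we need 32t ≡ 38 (mod 42), equivalently (divide by 2) 16t ≡ 19 (mod 21).
Invert 16 mod 21 by the Euclidean algorithm: 21 = 1·16 + 5, 16 = 3·5 + 1, 5 = 5·1 + 0; back-substituting, 1 = 16 − 3·5 = 16 − 3·(21 − 1·16) = −3·21 + 4·16. Hence 16·4 ≡ 1, so 16⁻¹ ≡ 4 (mod 21).
Therefore t ≡ 4·19 = 76 ≡ 13 (mod 21).
Then x = 7 + 32·13 = 423.
Indeed 423 ≡ 7 (mod 32) and 423 ≡ 3 (mod 42).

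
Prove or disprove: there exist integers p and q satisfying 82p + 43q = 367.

p = 5, q = -1

Since gcd(82, 43) = 1, every integer is an integer combination of 82 and 43.
Dividing repeatedly: 82 = 1·43 + 39, 43 = 1·39 + 4, 39 = 9·4 + 3, 4 = 1·3 + 1, 3 = 3·1 + 0.
Back-substituting, 1 = 4 − 1·3 = 4 − (39 − 9·4) = −39 + 10·4 = −39 + 10·(43 − 1·39) = 10·43 − 11·39 = 10·43 − 11·(82 − 1·43) = −11·82 + 21·43; that is, 82·(-11) + 43·21 = 1.
Multiplying through by 367: p = (-11)·367 = -4037, q = 21·367 = 7707 is a solution.
Adding 94·43 to p and subtracting 94·82 from q gives the tidier solution (5, -1).
Indeed 82·5 + 43·(-1) = 410 − 43 = 367.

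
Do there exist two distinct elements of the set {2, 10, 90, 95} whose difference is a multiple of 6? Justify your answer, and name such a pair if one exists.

Reduce each element modulo 6: 2↦2, 10↦4, 90↦0, 95↦5.
No residue repeats among the 4 elements, so no pair has difference ≡ 0 (mod 6).

There is no such pair.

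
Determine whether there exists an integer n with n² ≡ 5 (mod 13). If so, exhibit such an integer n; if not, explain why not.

Squares mod 13 repeat after n = 6 (as (−n)² = n²); for n = 0..6 they are 0, 1, 4, 9, 3, 12, 10.
So the quadratic residues mod 13 are {0, 1, 3, 4, 9, 10, 12}, and 5 is not among them.
Hence no integer n has n² ≡ 5 (mod 13).

There is no such integer.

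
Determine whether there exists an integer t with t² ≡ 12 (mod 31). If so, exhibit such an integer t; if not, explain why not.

Apply Euler's criterion with the prime 31: 12 is a quadratic residue iff 12^15 ≡ 1 (mod 31), and a non-residue iff it is ≡ −1.
Repeated squaring mod 31: 12^2 = 144 ≡ 20; 12^4 ≡ 20² = 400 ≡ 28; 12^8 ≡ 28² = 784 ≡ 9.
Since 15 = 8 + 4 + 2 + 1, 12^15 ≡ 9 · 28 · 20 · 12; multiplying out mod 31: 9·28 = 252 ≡ 4, then 4·20 = 80 ≡ 18, then 18·12 = 216 ≡ 30. Thus 12^15 ≡ 30 ≡ −1 (mod 31).
The value −1 means 12 is a non-residue modulo 31, so t² ≡ 12 (mod 31) is impossible.

There is no such integer.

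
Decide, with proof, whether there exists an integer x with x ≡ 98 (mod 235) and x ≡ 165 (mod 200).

gcd(235, 200) = 5. If x ≡ 98 (mod 235) and x ≡ 165 (mod 200), then x ≡ 98 (mod 5) and x ≡ 165 (mod 5).
But 98 mod 5 = 3 while 165 mod 5 = 0, a contradiction.
So no integer satisfies both congruences.

There is no such integer.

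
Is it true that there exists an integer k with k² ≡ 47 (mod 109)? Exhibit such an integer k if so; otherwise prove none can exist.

No such integer exists.

Apply Euler's criterion with the prime 109: 47 is a quadratic residue iff 47^54 ≡ 1 (mod 109), and a non-residue iff it is ≡ −1.
Squaring successively (mod 109): 47^2 = 2209 ≡ 29; 47^4 ≡ 29² = 841 ≡ 78; 47^8 ≡ 78² = 6084 ≡ 89; 47^16 ≡ 89² = 7921 ≡ 73; 47^32 ≡ 73² = 5329 ≡ 97.
Since 54 = 32 + 16 + 4 + 2, 47^54 ≡ 97 · 73 · 78 · 29; multiplying out mod 109: 97·73 = 7081 ≡ 105, then 105·78 = 8190 ≡ 15, then 15·29 = 435 ≡ 108. Thus 47^54 ≡ 108 ≡ −1 (mod 109).
The value −1 means 47 is a non-residue modulo 109, so k² ≡ 47 (mod 109) is impossible.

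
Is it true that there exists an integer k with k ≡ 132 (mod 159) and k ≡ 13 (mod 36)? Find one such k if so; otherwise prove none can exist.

gcd(159, 36) = 3. If k ≡ 132 (mod 159) and k ≡ 13 (mod 36), then k ≡ 132 (mod 3) and k ≡ 13 (mod 3).
These are incompatible: 132 − 13 = 119 is not divisible by 3.
Hence the system has no solution.

No such integer exists.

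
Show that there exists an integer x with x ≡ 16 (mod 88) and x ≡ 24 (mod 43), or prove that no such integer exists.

x = 368

Since 88 and 43 share no common factor, CRT says the pair of congruences has a solution (unique mod 3784).
Any solution of the first congruence is x = 16 + 88t; substituting into the second, 88t ≡ 24 − 16 ≡ 8 (mod 43).
88 ≡ 2 (mod 43), so this reads 2t ≡ 8 (mod 43). To invert 2 modulo 43: 43 = 21·2 + 1, 2 = 2·1 + 0, and unwinding, 1 = 43 − 21·2. Thus 2⁻¹ ≡ -21 ≡ 22 (mod 43).
Multiplying by 22: t ≡ 22·8 = 176 ≡ 4 (mod 43).
Taking t = 4 gives x = 16 + 88·4 = 368.
Verify: 368 = 4·88 + 16 and 368 = 8·43 + 24. ✓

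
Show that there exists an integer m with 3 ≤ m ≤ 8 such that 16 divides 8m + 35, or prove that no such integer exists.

The values of 8m + 35 for m = 3, 4, …, 8 are 59, 67, 75, 83, 91, 99; reduced mod 16 these are 11, 3, 11, 3, 11, 3.
None is 0, so 16 never divides 8m + 35 on this range.

No such integer m in that range exists.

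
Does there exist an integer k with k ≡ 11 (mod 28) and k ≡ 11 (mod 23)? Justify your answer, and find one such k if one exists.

k = 11

Since 28 and 23 share no common factor, CRT says the pair of congruences has a solution (unique mod 644).
Write k = 11 + 28t and require 11 + 28t ≡ 11 (mod 23), i.e. 28t ≡ 0 (mod 23).
28 ≡ 5 (mod 23), so this reads 5t ≡ 0 (mod 23). t = 0 satisfies this.
With t = 0: k = 11 + 28·0 = 11.
Check: 11 mod 28 = 11, 11 mod 23 = 11. ✓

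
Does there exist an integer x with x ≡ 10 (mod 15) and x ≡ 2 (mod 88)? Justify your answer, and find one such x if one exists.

x = 970

Since 15 and 88 share no common factor, CRT says the pair of congruences has a solution (unique mod 1320).
Any solution of the first congruence is x = 10 + 15t; substituting into the second, 15t ≡ 2 − 10 ≡ 80 (mod 88).
Note 15·47 = 705 ≡ 1 (mod 88) (as 705 − 1 = 8·88), so 15⁻¹ ≡ 47.
Multiplying by 47: t ≡ 47·80 = 3760 ≡ 64 (mod 88).
With t = 64: x = 10 + 15·64 = 970.
Indeed 970 ≡ 10 (mod 15) and 970 ≡ 2 (mod 88).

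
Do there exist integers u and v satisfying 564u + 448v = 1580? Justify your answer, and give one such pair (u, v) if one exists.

u = 87, v = -106

gcd(564, 448) = 4, and 4 divides 1580, so integer solutions exist.
Dividing through by 4 reduces the equation to 141u + 112v = 395.
Dividing repeatedly: 141 = 1·112 + 29, 112 = 3·29 + 25, 29 = 1·25 + 4, 25 = 6·4 + 1, 4 = 4·1 + 0.
Unwinding: 1 = 25 − 6·4 = 25 − 6·(29 − 1·25) = −6·29 + 7·25 = −6·29 + 7·(112 − 3·29) = 7·112 − 27·29 = 7·112 − 27·(141 − 1·112) = −27·141 + 34·112, i.e. 141·(-27) + 112·34 = 1.
Multiplying through by 395: u = (-27)·395 = -10665, v = 34·395 = 13430 is a solution.
Adding 96·112 to u and subtracting 96·141 from v gives the tidier solution (87, -106).
Check: 564·87 + 448·(-106) = 49068 − 47488 = 1580. ✓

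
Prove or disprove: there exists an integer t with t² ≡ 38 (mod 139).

Take t = 49. Then 49² = 2401 = 17·139 + 38, so 49² ≡ 38 (mod 139).

t = 49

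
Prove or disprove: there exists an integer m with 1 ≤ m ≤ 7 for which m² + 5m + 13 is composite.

m = 4

At m = 4: 4² + 5·4 + 13 = 49 = 7·7, which is composite.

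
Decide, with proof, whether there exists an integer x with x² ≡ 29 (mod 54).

No, no such integer exists.

Reduce modulo 3, which divides 54: we would need x² ≡ 2 (mod 3).
Squares mod 3 repeat after x = 1 (as (−x)² = x²); for x = 0..1 they are 0, 1.
So the quadratic residues mod 3 are {0, 1}, and 2 is not among them.
Therefore x² ≡ 29 (mod 54) has no solution.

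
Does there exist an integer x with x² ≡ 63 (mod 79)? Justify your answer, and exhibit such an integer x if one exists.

Apply Euler's criterion with the prime 79: 63 is a quadratic residue iff 63^39 ≡ 1 (mod 79), and a non-residue iff it is ≡ −1.
Squaring successively (mod 79): 63^2 = 3969 ≡ 19; 63^4 ≡ 19² = 361 ≡ 45; 63^8 ≡ 45² = 2025 ≡ 50; 63^16 ≡ 50² = 2500 ≡ 51; 63^32 ≡ 51² = 2601 ≡ 73.
Since 39 = 32 + 4 + 2 + 1, 63^39 ≡ 73 · 45 · 19 · 63; multiplying out mod 79: 73·45 = 3285 ≡ 46, then 46·19 = 874 ≡ 5, then 5·63 = 315 ≡ 78. Thus 63^39 ≡ 78 ≡ −1 (mod 79).
The value −1 means 63 is a non-residue modulo 79, so x² ≡ 63 (mod 79) is impossible.

No such integer exists.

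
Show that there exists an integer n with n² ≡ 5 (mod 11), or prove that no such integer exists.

n = 4 works: 4² = 16, and 16 − 5 = 11 = 1·11.

n = 4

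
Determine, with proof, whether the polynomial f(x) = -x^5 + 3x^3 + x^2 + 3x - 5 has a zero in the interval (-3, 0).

f(-3) = 157 and f(0) = -5, which have opposite signs.
As a polynomial, f is continuous on every closed interval.
By the Intermediate Value Theorem f must vanish at some point of (-3, 0).

Such a root exists.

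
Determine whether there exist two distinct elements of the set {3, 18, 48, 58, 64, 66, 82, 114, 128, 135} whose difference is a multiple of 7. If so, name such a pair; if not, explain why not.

The pair (3, 66) works.

Both 3 and 66 leave remainder 3 on division by 7; their difference 63 = 9·7 is a multiple of 7.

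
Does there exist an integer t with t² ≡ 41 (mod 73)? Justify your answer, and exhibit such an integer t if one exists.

t = 25

Take t = 25. Then 25² = 625 = 8·73 + 41, so 25² ≡ 41 (mod 73).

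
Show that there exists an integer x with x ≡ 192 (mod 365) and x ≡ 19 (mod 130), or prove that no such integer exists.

Both moduli are multiples of 5 = gcd(365, 130), so any solution would satisfy x ≡ 192 and x ≡ 19 modulo 5 simultaneously.
But 192 mod 5 = 2 while 19 mod 5 = 4, a contradiction.
So no integer satisfies both congruences.

There is no such integer.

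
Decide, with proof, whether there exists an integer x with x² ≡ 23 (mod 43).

x = 25

Take x = 25. Then 25² = 625 = 14·43 + 23, so 25² ≡ 23 (mod 43).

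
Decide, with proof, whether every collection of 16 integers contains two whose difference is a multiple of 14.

True.

Partition the integers by their residue mod 14; there are 14 classes.
Placing 16 integers into 14 classes, some class receives at least two — say a and b.
Then a ≡ b (mod 14), i.e. 14 ∣ (a − b).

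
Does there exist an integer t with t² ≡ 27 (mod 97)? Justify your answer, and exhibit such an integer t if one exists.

t = 30

Take t = 30. Then 30² = 900 = 9·97 + 27, so 30² ≡ 27 (mod 97).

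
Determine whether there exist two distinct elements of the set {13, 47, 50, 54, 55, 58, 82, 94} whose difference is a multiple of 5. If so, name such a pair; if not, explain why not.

13 mod 5 = 3 and 58 mod 5 = 3, so 58 − 13 = 45 = 9·5.

13 and 58 are such a pair.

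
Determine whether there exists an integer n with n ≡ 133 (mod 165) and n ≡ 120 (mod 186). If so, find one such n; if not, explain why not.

No, no such integer exists.

Both moduli are multiples of 3 = gcd(165, 186), so any solution would satisfy n ≡ 133 and n ≡ 120 modulo 3 simultaneously.
However 133 ≡ 1 and 120 ≡ 0 (mod 3), and 1 ≠ 0.
Therefore no such n exists.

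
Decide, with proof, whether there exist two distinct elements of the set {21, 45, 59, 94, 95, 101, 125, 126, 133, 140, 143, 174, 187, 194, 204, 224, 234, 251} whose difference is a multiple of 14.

Both 21 and 133 leave remainder 7 on division by 14; their difference 112 = 8·14 is a multiple of 14.

The pair (21, 133) works.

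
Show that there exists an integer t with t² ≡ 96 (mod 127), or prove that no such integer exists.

127 is prime, so by Euler's criterion 96 is a square mod 127 iff 96^((127−1)/2) = 96^63 ≡ 1 (mod 127).
Repeated squaring mod 127: 96^2 = 9216 ≡ 72; 96^4 ≡ 72² = 5184 ≡ 104; 96^8 ≡ 104² = 10816 ≡ 21; 96^16 ≡ 21² = 441 ≡ 60; 96^32 ≡ 60² = 3600 ≡ 44.
Since 63 = 32 + 16 + 8 + 4 + 2 + 1, 96^63 ≡ 44 · 60 · 21 · 104 · 72 · 96; multiplying out mod 127: 44·60 = 2640 ≡ 100, then 100·21 = 2100 ≡ 68, then 68·104 = 7072 ≡ 87, then 87·72 = 6264 ≡ 41, then 41·96 = 3936 ≡ 126. Thus 96^63 ≡ 126 ≡ −1 (mod 127).
By Euler's criterion 96 is a quadratic non-residue mod 127: no t satisfies t² ≡ 96 (mod 127).

No such integer exists.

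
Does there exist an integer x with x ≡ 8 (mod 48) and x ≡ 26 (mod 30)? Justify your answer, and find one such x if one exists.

Here gcd(48, 30) = 6, and both 8 and 26 leave remainder 2 mod 6, so the system is consistent.
Step through x = 8, 8 + 48, 8 + 2·48, …: the values 8, 56 reduce mod 30 to 8, 26. The value 56 hits 26.
Indeed 56 ≡ 8 (mod 48) and 56 ≡ 26 (mod 30).

x = 56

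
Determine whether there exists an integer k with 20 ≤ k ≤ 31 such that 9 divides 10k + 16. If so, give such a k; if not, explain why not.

k = 20

k = 20 works, since 10·20 + 16 = 216 = 24·9.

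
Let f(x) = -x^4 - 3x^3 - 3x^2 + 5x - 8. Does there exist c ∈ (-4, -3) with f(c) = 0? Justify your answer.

f has no root in that interval.

f(-4) = -140 and f(-3) = -50, both negative, so a sign-change argument is unavailable; we show f keeps this sign on the whole interval.
Shift to the endpoint -3: with x = -3 − u (0 < u < 1), one computes f(-3 − u) = -u^4 - 9u^3 - 30u^2 - 50u - 50.
All 5 nonzero coefficients of this polynomial in u are negative; hence for u > 0 the value is a sum of negative terms (the constant -50 among them).
Therefore f(x) < 0 throughout (-4, -3), and f has no zero there.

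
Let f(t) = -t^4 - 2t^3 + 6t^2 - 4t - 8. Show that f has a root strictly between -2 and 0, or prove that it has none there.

f(-2) = 24 and f(0) = -8, which have opposite signs.
Since f is a polynomial it is continuous on [-2, 0].
By the Intermediate Value Theorem f must vanish at some point of (-2, 0).

Yes, f has a root in the interval.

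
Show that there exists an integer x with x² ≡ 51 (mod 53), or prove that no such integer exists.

There is no such integer.

Apply Euler's criterion with the prime 53: 51 is a quadratic residue iff 51^26 ≡ 1 (mod 53), and a non-residue iff it is ≡ −1.
Squaring successively (mod 53): 51^2 = 2601 ≡ 4; 51^4 ≡ 4² = 16 ≡ 16; 51^8 ≡ 16² = 256 ≡ 44; 51^16 ≡ 44² = 1936 ≡ 28.
Since 26 = 16 + 8 + 2, 51^26 ≡ 28 · 44 · 4; multiplying out mod 53: 28·44 = 1232 ≡ 13, then 13·4 = 52 ≡ 52. Thus 51^26 ≡ 52 ≡ −1 (mod 53).
The value −1 means 51 is a non-residue modulo 53, so x² ≡ 51 (mod 53) is impossible.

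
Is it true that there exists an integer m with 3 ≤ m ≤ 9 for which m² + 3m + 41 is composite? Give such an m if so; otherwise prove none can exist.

At m = 7: 7² + 3·7 + 41 = 111 = 3·37, which is composite.

m = 7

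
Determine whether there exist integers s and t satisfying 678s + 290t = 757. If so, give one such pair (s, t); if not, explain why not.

No such integers exist.

gcd(678, 290) = 2, so every integer of the form 678s + 290t is a multiple of 2.
However 757 leaves remainder 1 on division by 2.
Therefore 678s + 290t = 757 has no solution in integers.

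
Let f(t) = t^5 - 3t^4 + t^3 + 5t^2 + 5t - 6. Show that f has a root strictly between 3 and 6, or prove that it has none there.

The endpoint values f(3) = 81 and f(6) = 4308 are both positive. Claim: f(t) > 0 for every t in (3, 6).
Substitute t = 3 + u, where 0 < u < 3 on the interval. Expanding, f(3 + u) = u^5 + 12u^4 + 55u^3 + 122u^2 + 143u + 81.
The nonzero coefficients here are all positive, so for u > 0 every term is positive (or zero), and the constant term 81 is strictly positive.
So f is strictly positive on (3, 6); no root exists in the interval.

f has no root in that interval.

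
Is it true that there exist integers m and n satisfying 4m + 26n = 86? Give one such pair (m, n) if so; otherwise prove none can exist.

m = 2, n = 3

Every value of 4m + 26n is a multiple of gcd(4, 26) = 2; since 2 ∣ 86, solutions exist.
Dividing through by 2 reduces the equation to 2m + 13n = 43.
Euclidean algorithm: 13 = 6·2 + 1, 2 = 2·1 + 0.
Working back up the chain: 1 = 13 − 6·2. So 2·(-6) + 13·1 = 1.
Scaling by 43 gives the particular solution (m, n) = (-258, 43).
Shifting by a multiple of (13, −2) keeps it a solution: m = -258 + 20·13 = 2, n = 43 − 20·2 = 3.
Indeed 4·2 + 26·3 = 8 + 78 = 86.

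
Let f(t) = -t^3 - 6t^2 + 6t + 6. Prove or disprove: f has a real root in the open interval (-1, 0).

f(-1) = -5 and f(0) = 6, which have opposite signs.
As a polynomial, f is continuous on every closed interval.
By the Intermediate Value Theorem f must vanish at some point of (-1, 0).

Such a root exists.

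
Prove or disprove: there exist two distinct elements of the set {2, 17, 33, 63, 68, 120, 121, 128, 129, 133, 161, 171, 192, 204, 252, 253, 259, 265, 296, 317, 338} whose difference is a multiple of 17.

The pair (2, 121) works.

Both 2 and 121 leave remainder 2 on division by 17; their difference 119 = 7·17 is a multiple of 17.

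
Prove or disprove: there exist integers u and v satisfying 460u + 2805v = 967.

There are no such integers.

Both 460 and 2805 are divisible by gcd(460, 2805) = 5, hence so is any combination 460u + 2805v.
But 967 is not a multiple of 5 (it leaves remainder 2).
Therefore 460u + 2805v = 967 has no solution in integers.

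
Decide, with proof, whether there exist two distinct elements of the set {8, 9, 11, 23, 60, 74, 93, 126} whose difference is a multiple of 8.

Reduce each element modulo 8: 8↦0, 9↦1, 11↦3, 23↦7, 60↦4, 74↦2, 93↦5, 126↦6.
All 8 residues are distinct, so no two elements differ by a multiple of 8.

No such pair exists.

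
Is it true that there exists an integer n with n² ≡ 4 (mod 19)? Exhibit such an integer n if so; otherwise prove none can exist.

n = 2

Take n = 2. Then 2² = 4, and since 0 ≤ 4 < 19 this is already reduced: 2² ≡ 4 (mod 19).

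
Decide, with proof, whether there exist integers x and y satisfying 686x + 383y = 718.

x = 307, y = -548

686 and 383 are coprime, so 686x + 383y ranges over all of ℤ.
Run the Euclidean algorithm on 686 and 383: 686 = 1·383 + 303, 383 = 1·303 + 80, 303 = 3·80 + 63, 80 = 1·63 + 17, 63 = 3·17 + 12, 17 = 1·12 + 5, 12 = 2·5 + 2, 5 = 2·2 + 1, 2 = 2·1 + 0.
Back-substituting, 1 = 5 − 2·2 = 5 − 2·(12 − 2·5) = −2·12 + 5·5 = −2·12 + 5·(17 − 1·12) = 5·17 − 7·12 = 5·17 − 7·(63 − 3·17) = −7·63 + 26·17 = −7·63 + 26·(80 − 1·63) = 26·80 − 33·63 = 26·80 − 33·(303 − 3·80) = −33·303 + 125·80 = −33·303 + 125·(383 − 1·303) = 125·383 − 158·303 = 125·383 − 158·(686 − 1·383) = −158·686 + 283·383; that is, 686·(-158) + 383·283 = 1.
Scaling by 718 gives the particular solution (x, y) = (-113444, 203194).
Shifting by a multiple of (383, −686) keeps it a solution: x = -113444 + 297·383 = 307, y = 203194 − 297·686 = -548.
Indeed 686·307 + 383·(-548) = 210602 − 209884 = 718.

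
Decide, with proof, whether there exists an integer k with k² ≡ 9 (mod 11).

k = 8

Take k = 8. Then 8² = 64 = 5·11 + 9, so 8² ≡ 9 (mod 11).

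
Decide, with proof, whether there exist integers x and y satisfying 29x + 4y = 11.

Since gcd(29, 4) = 1, every integer is an integer combination of 29 and 4.
Dividing repeatedly: 29 = 7·4 + 1, 4 = 4·1 + 0.
Unwinding: 1 = 29 − 7·4, i.e. 29·1 + 4·(-7) = 1.
Scaling by 11 gives the particular solution (x, y) = (11, -77).
Subtracting 2·4 from x and adding 2·29 to y gives the tidier solution (3, -19).
Check: 29·3 + 4·(-19) = 87 − 76 = 11. ✓

x = 3, y = -19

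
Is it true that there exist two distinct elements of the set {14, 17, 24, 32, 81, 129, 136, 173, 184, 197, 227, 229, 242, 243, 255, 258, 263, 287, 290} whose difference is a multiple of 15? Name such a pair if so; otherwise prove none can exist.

17 and 32 are such a pair.

Both 17 and 32 leave remainder 2 on division by 15; their difference 15 = 1·15 is a multiple of 15.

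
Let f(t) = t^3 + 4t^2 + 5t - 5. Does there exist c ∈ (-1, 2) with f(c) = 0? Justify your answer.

Such a root exists.

f(-1) = -7 and f(2) = 29, which have opposite signs.
Since f is a polynomial it is continuous on [-1, 2].
The Intermediate Value Theorem then guarantees some c ∈ (-1, 2) with f(c) = 0.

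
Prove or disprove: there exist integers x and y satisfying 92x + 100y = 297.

Any value of 92x + 100y is a multiple of gcd(92, 100) = 4.
But 297 = 4·74 + 1, so 4 ∤ 297.
Hence no integers x, y satisfy the equation.

No, no such integers exist.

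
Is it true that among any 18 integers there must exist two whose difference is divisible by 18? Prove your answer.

No, the set {24, 25, 26, 27, 28, 29, 30, 31, 32, 33, 34, 35, 36, 37, 38, 39, 40, 41} is a counterexample.

Take the 18 consecutive integers 24, 25, …, 41: their residues mod 18 are all distinct because 18 ≤ 18.
Any two of them differ by at most 17 < 18 and by at least 1, so no difference is a multiple of 18.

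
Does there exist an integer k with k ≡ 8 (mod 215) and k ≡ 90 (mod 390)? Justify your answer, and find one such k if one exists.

gcd(215, 390) = 5. If k ≡ 8 (mod 215) and k ≡ 90 (mod 390), then k ≡ 8 (mod 5) and k ≡ 90 (mod 5).
But 8 mod 5 = 3 while 90 mod 5 = 0, a contradiction.
Hence the system has no solution.

No, no such integer exists.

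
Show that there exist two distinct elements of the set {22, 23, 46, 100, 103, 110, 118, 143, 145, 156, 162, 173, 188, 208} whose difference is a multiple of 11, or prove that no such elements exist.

Both 22 and 110 leave remainder 0 on division by 11; their difference 88 = 8·11 is a multiple of 11.

22 and 110 are such a pair.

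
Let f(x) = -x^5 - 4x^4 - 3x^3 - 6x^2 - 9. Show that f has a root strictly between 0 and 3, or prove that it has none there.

f(0) = -9 and f(3) = -711, both negative, so a sign-change argument is unavailable; we show f keeps this sign on the whole interval.
The nonzero coefficients of f are all negative, so for x > 0 every term of f(x) is negative (the constant term -9 strictly so).
So f is strictly negative on (0, 3); no root exists in the interval.

No.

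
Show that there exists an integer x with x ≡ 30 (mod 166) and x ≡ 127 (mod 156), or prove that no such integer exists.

There is no such integer.

Both moduli are multiples of 2 = gcd(166, 156), so any solution would satisfy x ≡ 30 and x ≡ 127 modulo 2 simultaneously.
These are incompatible: 30 − 127 = -97 is not divisible by 2.
Therefore no such x exists.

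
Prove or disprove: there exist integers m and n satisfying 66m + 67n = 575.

m = 28, n = -19

Since gcd(66, 67) = 1, every integer is an integer combination of 66 and 67.
Run the Euclidean algorithm on 67 and 66: 67 = 1·66 + 1, 66 = 66·1 + 0.
Working back up the chain: 1 = 67 − 1·66. So 66·(-1) + 67·1 = 1.
Multiplying through by 575: m = (-1)·575 = -575, n = 1·575 = 575 is a solution.
The general solution is m = -575 + 67k, n = 575 − 66k; taking k = 9 gives the smaller pair m = 28, n = -19.
Indeed 66·28 + 67·(-19) = 1848 − 1273 = 575.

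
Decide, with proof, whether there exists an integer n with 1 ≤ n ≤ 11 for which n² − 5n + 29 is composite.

n = 11

At n = 11: 11² − 5·11 + 29 = 95 = 5·19, which is composite.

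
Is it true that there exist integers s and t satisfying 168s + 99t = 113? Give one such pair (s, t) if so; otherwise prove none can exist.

There are no such integers.

gcd(168, 99) = 3, so every integer of the form 168s + 99t is a multiple of 3.
However 113 leaves remainder 2 on division by 3.
Hence no integers s, t satisfy the equation.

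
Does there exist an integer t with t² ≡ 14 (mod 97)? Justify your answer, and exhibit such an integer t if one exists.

There is no such integer.

Apply Euler's criterion with the prime 97: 14 is a quadratic residue iff 14^48 ≡ 1 (mod 97), and a non-residue iff it is ≡ −1.
Squaring successively (mod 97): 14^2 = 196 ≡ 2; 14^4 ≡ 2² = 4 ≡ 4; 14^8 ≡ 4² = 16 ≡ 16; 14^16 ≡ 16² = 256 ≡ 62; 14^32 ≡ 62² = 3844 ≡ 61.
Since 48 = 32 + 16, 14^48 ≡ 61 · 62; multiplying out mod 97: 61·62 = 3782 ≡ 96. Thus 14^48 ≡ 96 ≡ −1 (mod 97).
By Euler's criterion 14 is a quadratic non-residue mod 97: no t satisfies t² ≡ 14 (mod 97).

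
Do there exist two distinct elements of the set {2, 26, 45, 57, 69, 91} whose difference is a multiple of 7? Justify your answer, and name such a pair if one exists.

No, no such pair exists.

Two integers differ by a multiple of 7 exactly when they have the same residue mod 7. The residues are 2↦2, 26↦5, 45↦3, 57↦1, 69↦6, 91↦0.
These 6 residues are pairwise different, hence no difference of two elements is divisible by 7.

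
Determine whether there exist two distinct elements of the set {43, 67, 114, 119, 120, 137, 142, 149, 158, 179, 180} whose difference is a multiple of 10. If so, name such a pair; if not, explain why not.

Yes: 67 and 137.

Both 67 and 137 leave remainder 7 on division by 10; their difference 70 = 7·10 is a multiple of 10.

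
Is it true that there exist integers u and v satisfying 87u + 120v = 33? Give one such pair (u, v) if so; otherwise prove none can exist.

u = 39, v = -28

gcd(87, 120) = 3, and 3 divides 33, so integer solutions exist.
Dividing through by 3 reduces the equation to 29u + 40v = 11.
Run the Euclidean algorithm on 40 and 29: 40 = 1·29 + 11, 29 = 2·11 + 7, 11 = 1·7 + 4, 7 = 1·4 + 3, 4 = 1·3 + 1, 3 = 3·1 + 0.
Working back up the chain: 1 = 4 − 1·3 = 4 − (7 − 1·4) = −7 + 2·4 = −7 + 2·(11 − 1·7) = 2·11 − 3·7 = 2·11 − 3·(29 − 2·11) = −3·29 + 8·11 = −3·29 + 8·(40 − 1·29) = 8·40 − 11·29. So 29·(-11) + 40·8 = 1.
Times 11: 29·(-121) + 40·88 = 11, so (-121, 88) solves it.
Adding 4·40 to u and subtracting 4·29 from v gives the tidier solution (39, -28).
Check: 87·39 + 120·(-28) = 3393 − 3360 = 33. ✓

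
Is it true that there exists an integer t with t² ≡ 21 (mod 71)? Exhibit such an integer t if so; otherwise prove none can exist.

No such integer exists.

Apply Euler's criterion with the prime 71: 21 is a quadratic residue iff 21^35 ≡ 1 (mod 71), and a non-residue iff it is ≡ −1.
Squaring successively (mod 71): 21^2 = 441 ≡ 15; 21^4 ≡ 15² = 225 ≡ 12; 21^8 ≡ 12² = 144 ≡ 2; 21^16 ≡ 2² = 4 ≡ 4; 21^32 ≡ 4² = 16 ≡ 16.
Since 35 = 32 + 2 + 1, 21^35 ≡ 16 · 15 · 21; multiplying out mod 71: 16·15 = 240 ≡ 27, then 27·21 = 567 ≡ 70. Thus 21^35 ≡ 70 ≡ −1 (mod 71).
The value −1 means 21 is a non-residue modulo 71, so t² ≡ 21 (mod 71) is impossible.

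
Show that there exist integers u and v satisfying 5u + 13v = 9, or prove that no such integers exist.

u = 7, v = -2

Since gcd(5, 13) = 1, every integer is an integer combination of 5 and 13.
Run the Euclidean algorithm on 13 and 5: 13 = 2·5 + 3, 5 = 1·3 + 2, 3 = 1·2 + 1, 2 = 2·1 + 0.
Back-substituting, 1 = 3 − 1·2 = 3 − (5 − 1·3) = −5 + 2·3 = −5 + 2·(13 − 2·5) = 2·13 − 5·5; that is, 5·(-5) + 13·2 = 1.
Times 9: 5·(-45) + 13·18 = 9, so (-45, 18) solves it.
Shifting by a multiple of (13, −5) keeps it a solution: u = -45 + 4·13 = 7, v = 18 − 4·5 = -2.
Check: 5·7 + 13·(-2) = 35 − 26 = 9. ✓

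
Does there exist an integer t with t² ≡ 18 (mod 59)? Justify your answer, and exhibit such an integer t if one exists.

No, no such integer exists.

Apply Euler's criterion with the prime 59: 18 is a quadratic residue iff 18^29 ≡ 1 (mod 59), and a non-residue iff it is ≡ −1.
Repeated squaring mod 59: 18^2 = 324 ≡ 29; 18^4 ≡ 29² = 841 ≡ 15; 18^8 ≡ 15² = 225 ≡ 48; 18^16 ≡ 48² = 2304 ≡ 3.
Since 29 = 16 + 8 + 4 + 1, 18^29 ≡ 3 · 48 · 15 · 18; multiplying out mod 59: 3·48 = 144 ≡ 26, then 26·15 = 390 ≡ 36, then 36·18 = 648 ≡ 58. Thus 18^29 ≡ 58 ≡ −1 (mod 59).
By Euler's criterion 18 is a quadratic non-residue mod 59: no t satisfies t² ≡ 18 (mod 59).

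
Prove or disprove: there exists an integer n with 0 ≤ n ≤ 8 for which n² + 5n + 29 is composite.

At n = 8: 8² + 5·8 + 29 = 133 = 7·19, which is composite.

n = 8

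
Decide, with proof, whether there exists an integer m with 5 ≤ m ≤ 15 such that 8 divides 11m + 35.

Try m = 7: 11·7 + 35 = 112 = 14·8, which is divisible by 8.

m = 7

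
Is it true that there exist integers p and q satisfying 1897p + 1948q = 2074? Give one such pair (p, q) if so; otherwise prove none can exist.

p = 1258, q = -1224

1897 and 1948 are coprime, so 1897p + 1948q ranges over all of ℤ.
Run the Euclidean algorithm on 1948 and 1897: 1948 = 1·1897 + 51, 1897 = 37·51 + 10, 51 = 5·10 + 1, 10 = 10·1 + 0.
Unwinding: 1 = 51 − 5·10 = 51 − 5·(1897 − 37·51) = −5·1897 + 186·51 = −5·1897 + 186·(1948 − 1·1897) = 186·1948 − 191·1897, i.e. 1897·(-191) + 1948·186 = 1.
Multiplying through by 2074: p = (-191)·2074 = -396134, q = 186·2074 = 385764 is a solution.
Shifting by a multiple of (1948, −1897) keeps it a solution: p = -396134 + 204·1948 = 1258, q = 385764 − 204·1897 = -1224.
Indeed 1897·1258 + 1948·(-1224) = 2386426 − 2384352 = 2074.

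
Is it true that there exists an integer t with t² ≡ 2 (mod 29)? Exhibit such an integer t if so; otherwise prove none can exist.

No, no such integer exists.

29 is prime, so by Euler's criterion 2 is a square mod 29 iff 2^((29−1)/2) = 2^14 ≡ 1 (mod 29).
Repeated squaring mod 29: 2^2 = 4 ≡ 4; 2^4 ≡ 4² = 16 ≡ 16; 2^8 ≡ 16² = 256 ≡ 24.
Since 14 = 8 + 4 + 2, 2^14 ≡ 24 · 16 · 4; multiplying out mod 29: 24·16 = 384 ≡ 7, then 7·4 = 28 ≡ 28. Thus 2^14 ≡ 28 ≡ −1 (mod 29).
The value −1 means 2 is a non-residue modulo 29, so t² ≡ 2 (mod 29) is impossible.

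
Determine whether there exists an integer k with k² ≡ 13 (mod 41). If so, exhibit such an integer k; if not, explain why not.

There is no such integer.

41 is prime, so by Euler's criterion 13 is a square mod 41 iff 13^((41−1)/2) = 13^20 ≡ 1 (mod 41).
Repeated squaring mod 41: 13^2 = 169 ≡ 5; 13^4 ≡ 5² = 25 ≡ 25; 13^8 ≡ 25² = 625 ≡ 10; 13^16 ≡ 10² = 100 ≡ 18.
Since 20 = 16 + 4, 13^20 ≡ 18 · 25; multiplying out mod 41: 18·25 = 450 ≡ 40. Thus 13^20 ≡ 40 ≡ −1 (mod 41).
The value −1 means 13 is a non-residue modulo 41, so k² ≡ 13 (mod 41) is impossible.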